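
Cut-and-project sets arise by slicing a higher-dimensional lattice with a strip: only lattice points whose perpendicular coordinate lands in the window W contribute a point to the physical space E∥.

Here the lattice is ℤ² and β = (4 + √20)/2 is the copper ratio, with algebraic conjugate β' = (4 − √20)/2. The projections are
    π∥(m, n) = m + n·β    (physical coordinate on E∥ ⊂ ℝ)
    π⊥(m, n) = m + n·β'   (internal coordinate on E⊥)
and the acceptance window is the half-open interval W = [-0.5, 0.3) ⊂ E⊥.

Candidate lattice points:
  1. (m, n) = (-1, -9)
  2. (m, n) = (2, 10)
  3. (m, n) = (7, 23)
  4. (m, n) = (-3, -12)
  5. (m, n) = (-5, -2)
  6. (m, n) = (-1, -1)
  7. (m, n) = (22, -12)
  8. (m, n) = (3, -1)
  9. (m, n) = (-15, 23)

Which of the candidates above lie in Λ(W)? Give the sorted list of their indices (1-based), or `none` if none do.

2, 4

β' = (4−√20)/2 ≈ -0.23607.
#1 (-1,-9): internal coord -1 + (-9)·β' = +1.12461; +1.12461 ∉ [-0.5, 0.3) → out
#2 (2,10): internal coord 2 + (10)·β' = -0.36068; -0.36068 ∈ [-0.5, 0.3) → IN Λ
#3 (7,23): internal coord 7 + (23)·β' = +1.57044; +1.57044 ∉ [-0.5, 0.3) → out
#4 (-3,-12): internal coord -3 + (-12)·β' = -0.16718; -0.16718 ∈ [-0.5, 0.3) → IN Λ
#5 (-5,-2): internal coord -5 + (-2)·β' = -4.52786; -4.52786 ∉ [-0.5, 0.3) → out
#6 (-1,-1): internal coord -1 + (-1)·β' = -0.76393; -0.76393 ∉ [-0.5, 0.3) → out
#7 (22,-12): internal coord 22 + (-12)·β' = +24.83282; +24.83282 ∉ [-0.5, 0.3) → out
#8 (3,-1): internal coord 3 + (-1)·β' = +3.23607; +3.23607 ∉ [-0.5, 0.3) → out
#9 (-15,23): internal coord -15 + (23)·β' = -20.42956; -20.42956 ∉ [-0.5, 0.3) → out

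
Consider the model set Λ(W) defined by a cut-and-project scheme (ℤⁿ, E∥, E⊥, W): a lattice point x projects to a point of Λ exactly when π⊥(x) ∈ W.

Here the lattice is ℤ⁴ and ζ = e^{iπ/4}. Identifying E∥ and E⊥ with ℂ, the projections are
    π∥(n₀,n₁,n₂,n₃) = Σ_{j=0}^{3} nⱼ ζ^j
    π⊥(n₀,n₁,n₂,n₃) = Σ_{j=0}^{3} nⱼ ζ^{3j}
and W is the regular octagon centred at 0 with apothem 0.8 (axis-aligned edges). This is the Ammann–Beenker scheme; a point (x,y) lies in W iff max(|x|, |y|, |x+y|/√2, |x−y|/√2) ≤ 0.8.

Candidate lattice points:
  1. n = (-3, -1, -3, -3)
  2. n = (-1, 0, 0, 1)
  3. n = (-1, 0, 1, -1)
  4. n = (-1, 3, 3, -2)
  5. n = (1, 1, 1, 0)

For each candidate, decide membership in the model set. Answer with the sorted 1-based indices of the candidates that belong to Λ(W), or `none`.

2, 5

With ζ = e^{iπ/4} the internal vectors are ζ^0,ζ^3,ζ^6,ζ^9.
candidate 1: n = (-3, -1, -3, -3) → π⊥ ≈ (-4.4142, +0.1716); max(|x|,|y|,|x±y|/√2) = 4.4142 > 0.8 ⇒ ∉ W
candidate 2: n = (-1, 0, 0, 1) → π⊥ ≈ (-0.2929, +0.7071); max(|x|,|y|,|x±y|/√2) = 0.7071 ≤ 0.8 ⇒ ∈ W
candidate 3: n = (-1, 0, 1, -1) → π⊥ ≈ (-1.7071, -1.7071); max(|x|,|y|,|x±y|/√2) = 2.4142 > 0.8 ⇒ ∉ W
candidate 4: n = (-1, 3, 3, -2) → π⊥ ≈ (-4.5355, -2.2929); max(|x|,|y|,|x±y|/√2) = 4.8284 > 0.8 ⇒ ∉ W
candidate 5: n = (1, 1, 1, 0) → π⊥ ≈ (+0.2929, -0.2929); max(|x|,|y|,|x±y|/√2) = 0.4142 ≤ 0.8 ⇒ ∈ W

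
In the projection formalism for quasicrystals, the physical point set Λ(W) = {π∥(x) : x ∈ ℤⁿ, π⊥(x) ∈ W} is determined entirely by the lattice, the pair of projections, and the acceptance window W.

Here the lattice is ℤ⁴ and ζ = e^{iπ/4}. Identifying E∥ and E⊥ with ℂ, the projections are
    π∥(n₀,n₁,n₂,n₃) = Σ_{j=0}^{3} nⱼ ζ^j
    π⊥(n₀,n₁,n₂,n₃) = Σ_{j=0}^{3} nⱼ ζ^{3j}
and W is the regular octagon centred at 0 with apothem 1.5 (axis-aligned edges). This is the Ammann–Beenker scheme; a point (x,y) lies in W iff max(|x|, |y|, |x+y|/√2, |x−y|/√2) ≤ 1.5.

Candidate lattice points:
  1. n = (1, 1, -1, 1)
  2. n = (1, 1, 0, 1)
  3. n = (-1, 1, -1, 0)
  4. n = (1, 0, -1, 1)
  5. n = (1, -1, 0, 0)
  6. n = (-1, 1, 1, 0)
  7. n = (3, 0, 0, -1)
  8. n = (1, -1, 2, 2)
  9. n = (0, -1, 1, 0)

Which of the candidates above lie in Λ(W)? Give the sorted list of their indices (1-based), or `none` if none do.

With ζ = e^{iπ/4} the internal vectors are ζ^0,ζ^3,ζ^6,ζ^9.
#1 (1, 1, -1, 1): internal (1.000000, 2.414214); octagon support 2.414214 vs apothem 1.5 → ∉ W
#2 (1, 1, 0, 1): internal (1.000000, 1.414214); octagon support 1.707107 vs apothem 1.5 → ∉ W
#3 (-1, 1, -1, 0): internal (-1.707107, 1.707107); octagon support 2.414214 vs apothem 1.5 → ∉ W
#4 (1, 0, -1, 1): internal (1.707107, 1.707107); octagon support 2.414214 vs apothem 1.5 → ∉ W
#5 (1, -1, 0, 0): internal (1.707107, -0.707107); octagon support 1.707107 vs apothem 1.5 → ∉ W
#6 (-1, 1, 1, 0): internal (-1.707107, -0.292893); octagon support 1.707107 vs apothem 1.5 → ∉ W
#7 (3, 0, 0, -1): internal (2.292893, -0.707107); octagon support 2.292893 vs apothem 1.5 → ∉ W
#8 (1, -1, 2, 2): internal (3.121320, -1.292893); octagon support 3.121320 vs apothem 1.5 → ∉ W
#9 (0, -1, 1, 0): internal (0.707107, -1.707107); octagon support 1.707107 vs apothem 1.5 → ∉ W

none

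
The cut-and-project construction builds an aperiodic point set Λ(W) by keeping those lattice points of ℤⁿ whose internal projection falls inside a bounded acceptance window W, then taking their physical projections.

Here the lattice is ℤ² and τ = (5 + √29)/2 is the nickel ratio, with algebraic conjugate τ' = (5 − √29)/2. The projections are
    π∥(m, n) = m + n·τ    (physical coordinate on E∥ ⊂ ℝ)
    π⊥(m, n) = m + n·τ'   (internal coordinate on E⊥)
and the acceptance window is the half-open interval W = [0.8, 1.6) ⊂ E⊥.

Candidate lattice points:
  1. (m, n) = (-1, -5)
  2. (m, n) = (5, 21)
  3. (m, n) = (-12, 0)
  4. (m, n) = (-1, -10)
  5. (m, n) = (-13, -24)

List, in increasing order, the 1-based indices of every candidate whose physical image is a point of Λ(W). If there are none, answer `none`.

2, 4

Numerically τ ≈ 5.1926 and τ' = −1/τ ≈ -0.1926.
[1] lift (-1,-5): star map gives -0.0371; window check 0.8 ≤ -0.0371 < 1.6 is false → out
[2] lift (5,21): star map gives 0.9558; window check 0.8 ≤ 0.9558 < 1.6 is true → IN Λ
[3] lift (-12,0): star map gives -12.0000; window check 0.8 ≤ -12.0000 < 1.6 is false → out
[4] lift (-1,-10): star map gives 0.9258; window check 0.8 ≤ 0.9258 < 1.6 is true → IN Λ
[5] lift (-13,-24): star map gives -8.3780; window check 0.8 ≤ -8.3780 < 1.6 is false → out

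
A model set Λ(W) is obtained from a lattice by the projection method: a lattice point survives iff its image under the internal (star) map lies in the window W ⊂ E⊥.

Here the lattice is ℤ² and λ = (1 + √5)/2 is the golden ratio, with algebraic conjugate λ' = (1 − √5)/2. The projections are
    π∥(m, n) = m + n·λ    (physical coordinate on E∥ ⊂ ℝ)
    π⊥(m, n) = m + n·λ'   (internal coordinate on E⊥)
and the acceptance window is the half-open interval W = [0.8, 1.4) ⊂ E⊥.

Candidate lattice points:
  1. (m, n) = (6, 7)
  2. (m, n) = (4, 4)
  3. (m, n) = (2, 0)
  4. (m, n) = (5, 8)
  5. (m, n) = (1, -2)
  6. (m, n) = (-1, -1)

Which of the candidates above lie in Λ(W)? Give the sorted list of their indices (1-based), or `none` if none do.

none

Numerically λ ≈ 1.618034 and λ' = −1/λ ≈ -0.618034.
candidate 1: (m,n)=(6,7) → π∥ = 6+7·λ ≈ 17.326238, π⊥ = 6+7·λ' ≈ 1.673762 ∉ [0.8, 1.4) ⇒ out
candidate 2: (m,n)=(4,4) → π∥ = 4+4·λ ≈ 10.472136, π⊥ = 4+4·λ' ≈ 1.527864 ∉ [0.8, 1.4) ⇒ out
candidate 3: (m,n)=(2,0) → π∥ = 2+0·λ ≈ 2.000000, π⊥ = 2+0·λ' ≈ 2.000000 ∉ [0.8, 1.4) ⇒ out
candidate 4: (m,n)=(5,8) → π∥ = 5+8·λ ≈ 17.944272, π⊥ = 5+8·λ' ≈ 0.055728 ∉ [0.8, 1.4) ⇒ out
candidate 5: (m,n)=(1,-2) → π∥ = 1-2·λ ≈ -2.236068, π⊥ = 1-2·λ' ≈ 2.236068 ∉ [0.8, 1.4) ⇒ out
candidate 6: (m,n)=(-1,-1) → π∥ = -1-1·λ ≈ -2.618034, π⊥ = -1-1·λ' ≈ -0.381966 ∉ [0.8, 1.4) ⇒ out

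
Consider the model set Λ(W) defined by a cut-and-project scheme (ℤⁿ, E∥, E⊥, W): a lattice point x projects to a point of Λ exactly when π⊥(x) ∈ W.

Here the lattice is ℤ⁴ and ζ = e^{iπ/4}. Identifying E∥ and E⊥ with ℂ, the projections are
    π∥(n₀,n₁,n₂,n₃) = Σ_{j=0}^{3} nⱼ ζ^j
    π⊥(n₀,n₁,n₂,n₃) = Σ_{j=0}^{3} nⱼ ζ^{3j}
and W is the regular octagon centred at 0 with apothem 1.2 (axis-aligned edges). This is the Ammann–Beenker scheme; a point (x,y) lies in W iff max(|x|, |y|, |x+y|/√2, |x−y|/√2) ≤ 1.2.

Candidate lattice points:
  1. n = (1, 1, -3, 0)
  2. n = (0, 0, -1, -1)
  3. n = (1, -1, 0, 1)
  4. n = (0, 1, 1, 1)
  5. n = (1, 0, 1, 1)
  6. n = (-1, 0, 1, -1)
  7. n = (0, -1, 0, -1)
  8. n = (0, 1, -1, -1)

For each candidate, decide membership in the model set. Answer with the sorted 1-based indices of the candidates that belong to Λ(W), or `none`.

2, 4

π⊥(n) = n₀ + n₁ζ³ + n₂ζ⁶ + n₃ζ⁹ where ζ = e^{iπ/4}.
#1 (1, 1, -3, 0): internal (0.2929, 3.7071); octagon support 3.7071 vs apothem 1.2 → ∉ W
#2 (0, 0, -1, -1): internal (-0.7071, 0.2929); octagon support 0.7071 vs apothem 1.2 → ∈ W
#3 (1, -1, 0, 1): internal (2.4142, 0.0000); octagon support 2.4142 vs apothem 1.2 → ∉ W
#4 (0, 1, 1, 1): internal (0.0000, 0.4142); octagon support 0.4142 vs apothem 1.2 → ∈ W
#5 (1, 0, 1, 1): internal (1.7071, -0.2929); octagon support 1.7071 vs apothem 1.2 → ∉ W
#6 (-1, 0, 1, -1): internal (-1.7071, -1.7071); octagon support 2.4142 vs apothem 1.2 → ∉ W
#7 (0, -1, 0, -1): internal (0.0000, -1.4142); octagon support 1.4142 vs apothem 1.2 → ∉ W
#8 (0, 1, -1, -1): internal (-1.4142, 1.0000); octagon support 1.7071 vs apothem 1.2 → ∉ W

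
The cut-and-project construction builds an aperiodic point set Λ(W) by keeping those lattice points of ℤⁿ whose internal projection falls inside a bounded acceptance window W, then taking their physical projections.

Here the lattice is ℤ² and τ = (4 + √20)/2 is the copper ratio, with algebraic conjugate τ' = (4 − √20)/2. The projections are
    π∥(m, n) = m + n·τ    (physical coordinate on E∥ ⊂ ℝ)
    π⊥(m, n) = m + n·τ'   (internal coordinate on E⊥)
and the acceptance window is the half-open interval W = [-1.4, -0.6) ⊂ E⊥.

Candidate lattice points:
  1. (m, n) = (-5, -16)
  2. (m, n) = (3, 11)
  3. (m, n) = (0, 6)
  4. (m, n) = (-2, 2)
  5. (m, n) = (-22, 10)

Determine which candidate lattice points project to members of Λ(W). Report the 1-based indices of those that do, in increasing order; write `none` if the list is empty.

1

τ' = (4−√20)/2 ≈ -0.23607.
candidate 1: (m,n)=(-5,-16) → π∥ = -5-16·τ ≈ -72.77709, π⊥ = -5-16·τ' ≈ -1.22291 ∈ [-1.4, -0.6) ⇒ IN Λ
candidate 2: (m,n)=(3,11) → π∥ = 3+11·τ ≈ 49.59675, π⊥ = 3+11·τ' ≈ 0.40325 ∉ [-1.4, -0.6) ⇒ out
candidate 3: (m,n)=(0,6) → π∥ = 0+6·τ ≈ 25.41641, π⊥ = 0+6·τ' ≈ -1.41641 ∉ [-1.4, -0.6) ⇒ out
candidate 4: (m,n)=(-2,2) → π∥ = -2+2·τ ≈ 6.47214, π⊥ = -2+2·τ' ≈ -2.47214 ∉ [-1.4, -0.6) ⇒ out
candidate 5: (m,n)=(-22,10) → π∥ = -22+10·τ ≈ 20.36068, π⊥ = -22+10·τ' ≈ -24.36068 ∉ [-1.4, -0.6) ⇒ out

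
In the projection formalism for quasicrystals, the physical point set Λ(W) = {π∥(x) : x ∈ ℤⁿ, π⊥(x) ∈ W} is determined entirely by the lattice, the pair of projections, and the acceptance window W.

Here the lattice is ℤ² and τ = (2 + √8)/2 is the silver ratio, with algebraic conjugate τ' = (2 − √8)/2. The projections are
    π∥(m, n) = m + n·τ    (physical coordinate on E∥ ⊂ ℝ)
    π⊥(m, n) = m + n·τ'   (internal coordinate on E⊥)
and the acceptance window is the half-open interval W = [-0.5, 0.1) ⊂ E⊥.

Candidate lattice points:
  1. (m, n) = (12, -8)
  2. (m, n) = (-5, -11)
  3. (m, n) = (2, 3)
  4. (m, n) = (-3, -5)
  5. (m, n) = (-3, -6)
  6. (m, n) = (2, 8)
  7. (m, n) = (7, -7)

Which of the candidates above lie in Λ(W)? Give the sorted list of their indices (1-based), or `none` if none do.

2

τ' = (2−√8)/2 ≈ -0.41421.
#1 (12,-8): internal coord 12 + (-8)·τ' = +15.31371; +15.31371 ∉ [-0.5, 0.1) → out
#2 (-5,-11): internal coord -5 + (-11)·τ' = -0.44365; -0.44365 ∈ [-0.5, 0.1) → IN Λ
#3 (2,3): internal coord 2 + (3)·τ' = +0.75736; +0.75736 ∉ [-0.5, 0.1) → out
#4 (-3,-5): internal coord -3 + (-5)·τ' = -0.92893; -0.92893 ∉ [-0.5, 0.1) → out
#5 (-3,-6): internal coord -3 + (-6)·τ' = -0.51472; -0.51472 ∉ [-0.5, 0.1) → out
#6 (2,8): internal coord 2 + (8)·τ' = -1.31371; -1.31371 ∉ [-0.5, 0.1) → out
#7 (7,-7): internal coord 7 + (-7)·τ' = +9.89949; +9.89949 ∉ [-0.5, 0.1) → out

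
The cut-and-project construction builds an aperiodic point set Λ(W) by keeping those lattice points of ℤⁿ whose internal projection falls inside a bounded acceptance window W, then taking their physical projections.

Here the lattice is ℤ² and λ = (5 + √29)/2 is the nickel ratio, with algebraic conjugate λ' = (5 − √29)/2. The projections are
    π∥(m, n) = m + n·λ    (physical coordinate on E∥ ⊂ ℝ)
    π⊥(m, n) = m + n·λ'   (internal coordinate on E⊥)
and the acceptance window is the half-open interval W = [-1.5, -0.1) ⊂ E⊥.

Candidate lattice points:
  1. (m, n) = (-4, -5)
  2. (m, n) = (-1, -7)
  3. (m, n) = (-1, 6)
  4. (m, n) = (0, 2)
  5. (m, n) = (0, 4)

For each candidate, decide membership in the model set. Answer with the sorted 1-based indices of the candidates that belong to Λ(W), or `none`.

λ' = (5−√29)/2 ≈ -0.1926.
candidate 1: (m,n)=(-4,-5) → π∥ = -4-5·λ ≈ -29.9629, π⊥ = -4-5·λ' ≈ -3.0371 ∉ [-1.5, -0.1) ⇒ out
candidate 2: (m,n)=(-1,-7) → π∥ = -1-7·λ ≈ -37.3481, π⊥ = -1-7·λ' ≈ 0.3481 ∉ [-1.5, -0.1) ⇒ out
candidate 3: (m,n)=(-1,6) → π∥ = -1+6·λ ≈ 30.1555, π⊥ = -1+6·λ' ≈ -2.1555 ∉ [-1.5, -0.1) ⇒ out
candidate 4: (m,n)=(0,2) → π∥ = 0+2·λ ≈ 10.3852, π⊥ = 0+2·λ' ≈ -0.3852 ∈ [-1.5, -0.1) ⇒ IN Λ
candidate 5: (m,n)=(0,4) → π∥ = 0+4·λ ≈ 20.7703, π⊥ = 0+4·λ' ≈ -0.7703 ∈ [-1.5, -0.1) ⇒ IN Λ

4, 5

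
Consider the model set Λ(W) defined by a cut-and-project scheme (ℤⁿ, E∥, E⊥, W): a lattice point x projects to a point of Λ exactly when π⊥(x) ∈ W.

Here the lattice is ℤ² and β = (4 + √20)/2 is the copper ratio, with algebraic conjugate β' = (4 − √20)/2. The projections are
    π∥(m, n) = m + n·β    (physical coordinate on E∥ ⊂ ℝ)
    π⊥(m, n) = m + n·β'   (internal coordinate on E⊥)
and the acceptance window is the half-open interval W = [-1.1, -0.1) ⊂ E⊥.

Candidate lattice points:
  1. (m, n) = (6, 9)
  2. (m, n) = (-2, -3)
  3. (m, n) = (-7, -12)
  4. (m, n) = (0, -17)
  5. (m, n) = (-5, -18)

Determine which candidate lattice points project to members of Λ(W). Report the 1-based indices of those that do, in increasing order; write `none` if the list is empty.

5

β' = (4−√20)/2 ≈ -0.23607.
[1] lift (6,9): star map gives 3.87539; window check -1.1 ≤ 3.87539 < -0.1 is false → out
[2] lift (-2,-3): star map gives -1.29180; window check -1.1 ≤ -1.29180 < -0.1 is false → out
[3] lift (-7,-12): star map gives -4.16718; window check -1.1 ≤ -4.16718 < -0.1 is false → out
[4] lift (0,-17): star map gives 4.01316; window check -1.1 ≤ 4.01316 < -0.1 is false → out
[5] lift (-5,-18): star map gives -0.75078; window check -1.1 ≤ -0.75078 < -0.1 is true → IN Λ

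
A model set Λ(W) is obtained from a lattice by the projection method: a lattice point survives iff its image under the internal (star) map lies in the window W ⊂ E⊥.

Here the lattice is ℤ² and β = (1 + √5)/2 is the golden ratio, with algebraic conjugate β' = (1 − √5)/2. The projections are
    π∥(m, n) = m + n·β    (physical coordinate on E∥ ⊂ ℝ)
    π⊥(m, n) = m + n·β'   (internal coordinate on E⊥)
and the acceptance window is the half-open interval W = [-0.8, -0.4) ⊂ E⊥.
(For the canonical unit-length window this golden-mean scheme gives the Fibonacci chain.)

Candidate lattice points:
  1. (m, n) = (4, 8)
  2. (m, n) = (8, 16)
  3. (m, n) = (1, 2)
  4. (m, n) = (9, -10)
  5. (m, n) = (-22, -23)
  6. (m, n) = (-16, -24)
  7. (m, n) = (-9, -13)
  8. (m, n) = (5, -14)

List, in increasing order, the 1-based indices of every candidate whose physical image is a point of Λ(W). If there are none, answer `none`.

none

Numerically β ≈ 1.618034 and β' = −1/β ≈ -0.618034.
candidate 1: (m,n)=(4,8) → π∥ = 4+8·β ≈ 16.944272, π⊥ = 4+8·β' ≈ -0.944272 ∉ [-0.8, -0.4) ⇒ out
candidate 2: (m,n)=(8,16) → π∥ = 8+16·β ≈ 33.888544, π⊥ = 8+16·β' ≈ -1.888544 ∉ [-0.8, -0.4) ⇒ out
candidate 3: (m,n)=(1,2) → π∥ = 1+2·β ≈ 4.236068, π⊥ = 1+2·β' ≈ -0.236068 ∉ [-0.8, -0.4) ⇒ out
candidate 4: (m,n)=(9,-10) → π∥ = 9-10·β ≈ -7.180340, π⊥ = 9-10·β' ≈ 15.180340 ∉ [-0.8, -0.4) ⇒ out
candidate 5: (m,n)=(-22,-23) → π∥ = -22-23·β ≈ -59.214782, π⊥ = -22-23·β' ≈ -7.785218 ∉ [-0.8, -0.4) ⇒ out
candidate 6: (m,n)=(-16,-24) → π∥ = -16-24·β ≈ -54.832816, π⊥ = -16-24·β' ≈ -1.167184 ∉ [-0.8, -0.4) ⇒ out
candidate 7: (m,n)=(-9,-13) → π∥ = -9-13·β ≈ -30.034442, π⊥ = -9-13·β' ≈ -0.965558 ∉ [-0.8, -0.4) ⇒ out
candidate 8: (m,n)=(5,-14) → π∥ = 5-14·β ≈ -17.652476, π⊥ = 5-14·β' ≈ 13.652476 ∉ [-0.8, -0.4) ⇒ out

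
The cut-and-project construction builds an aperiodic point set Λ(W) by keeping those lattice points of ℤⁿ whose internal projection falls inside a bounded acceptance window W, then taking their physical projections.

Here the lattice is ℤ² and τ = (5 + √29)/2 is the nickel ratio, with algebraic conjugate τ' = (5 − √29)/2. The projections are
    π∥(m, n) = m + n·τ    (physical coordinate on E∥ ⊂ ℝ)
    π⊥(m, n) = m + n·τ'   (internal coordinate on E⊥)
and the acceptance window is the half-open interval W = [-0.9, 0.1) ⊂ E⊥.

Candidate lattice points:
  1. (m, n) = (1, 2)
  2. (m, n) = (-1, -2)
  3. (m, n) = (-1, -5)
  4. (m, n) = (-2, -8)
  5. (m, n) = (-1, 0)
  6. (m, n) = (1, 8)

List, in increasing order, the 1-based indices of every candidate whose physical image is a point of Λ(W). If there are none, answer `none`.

2, 3, 4, 6

Numerically τ ≈ 5.192582 and τ' = −1/τ ≈ -0.192582.
[1] lift (1,2): star map gives 0.614835; window check -0.9 ≤ 0.614835 < 0.1 is false → out
[2] lift (-1,-2): star map gives -0.614835; window check -0.9 ≤ -0.614835 < 0.1 is true → IN Λ
[3] lift (-1,-5): star map gives -0.037088; window check -0.9 ≤ -0.037088 < 0.1 is true → IN Λ
[4] lift (-2,-8): star map gives -0.459341; window check -0.9 ≤ -0.459341 < 0.1 is true → IN Λ
[5] lift (-1,0): star map gives -1.000000; window check -0.9 ≤ -1.000000 < 0.1 is false → out
[6] lift (1,8): star map gives -0.540659; window check -0.9 ≤ -0.540659 < 0.1 is true → IN Λ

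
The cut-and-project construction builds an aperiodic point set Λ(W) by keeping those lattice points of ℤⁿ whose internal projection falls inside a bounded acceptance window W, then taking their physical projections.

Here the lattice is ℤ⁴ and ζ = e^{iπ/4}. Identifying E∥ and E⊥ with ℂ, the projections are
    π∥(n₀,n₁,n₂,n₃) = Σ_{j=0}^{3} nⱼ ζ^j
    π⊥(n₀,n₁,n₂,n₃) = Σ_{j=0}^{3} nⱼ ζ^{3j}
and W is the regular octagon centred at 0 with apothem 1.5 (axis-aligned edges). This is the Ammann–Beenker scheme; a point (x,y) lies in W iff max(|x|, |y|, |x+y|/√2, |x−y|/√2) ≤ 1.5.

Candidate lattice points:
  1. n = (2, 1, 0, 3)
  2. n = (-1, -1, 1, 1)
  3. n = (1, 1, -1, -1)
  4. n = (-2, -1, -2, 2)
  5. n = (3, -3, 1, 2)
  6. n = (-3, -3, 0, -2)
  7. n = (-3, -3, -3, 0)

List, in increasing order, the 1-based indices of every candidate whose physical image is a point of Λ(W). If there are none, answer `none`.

2, 3, 7

π⊥(n) = n₀ + n₁ζ³ + n₂ζ⁶ + n₃ζ⁹ where ζ = e^{iπ/4}.
candidate 1: n = (2, 1, 0, 3) → π⊥ ≈ (+3.414214, +2.828427); max(|x|,|y|,|x±y|/√2) = 4.414214 > 1.5 ⇒ ∉ W
candidate 2: n = (-1, -1, 1, 1) → π⊥ ≈ (+0.414214, -1.000000); max(|x|,|y|,|x±y|/√2) = 1.000000 ≤ 1.5 ⇒ ∈ W
candidate 3: n = (1, 1, -1, -1) → π⊥ ≈ (-0.414214, +1.000000); max(|x|,|y|,|x±y|/√2) = 1.000000 ≤ 1.5 ⇒ ∈ W
candidate 4: n = (-2, -1, -2, 2) → π⊥ ≈ (+0.121320, +2.707107); max(|x|,|y|,|x±y|/√2) = 2.707107 > 1.5 ⇒ ∉ W
candidate 5: n = (3, -3, 1, 2) → π⊥ ≈ (+6.535534, -1.707107); max(|x|,|y|,|x±y|/√2) = 6.535534 > 1.5 ⇒ ∉ W
candidate 6: n = (-3, -3, 0, -2) → π⊥ ≈ (-2.292893, -3.535534); max(|x|,|y|,|x±y|/√2) = 4.121320 > 1.5 ⇒ ∉ W
candidate 7: n = (-3, -3, -3, 0) → π⊥ ≈ (-0.878680, +0.878680); max(|x|,|y|,|x±y|/√2) = 1.242641 ≤ 1.5 ⇒ ∈ W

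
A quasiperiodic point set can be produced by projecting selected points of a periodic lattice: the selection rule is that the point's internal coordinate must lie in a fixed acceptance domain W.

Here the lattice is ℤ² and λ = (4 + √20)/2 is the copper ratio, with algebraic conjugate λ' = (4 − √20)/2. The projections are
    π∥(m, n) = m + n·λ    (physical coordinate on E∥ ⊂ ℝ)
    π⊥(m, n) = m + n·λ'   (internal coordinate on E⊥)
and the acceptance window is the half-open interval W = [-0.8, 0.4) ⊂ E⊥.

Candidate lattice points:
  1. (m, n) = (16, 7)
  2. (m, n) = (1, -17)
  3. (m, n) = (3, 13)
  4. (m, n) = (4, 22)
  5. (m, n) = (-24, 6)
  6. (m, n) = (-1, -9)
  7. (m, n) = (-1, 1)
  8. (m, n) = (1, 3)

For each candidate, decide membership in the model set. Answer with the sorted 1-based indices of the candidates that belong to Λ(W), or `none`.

3, 8

λ' = (4−√20)/2 ≈ -0.236068.
candidate 1: (m,n)=(16,7) → π∥ = 16+7·λ ≈ 45.652476, π⊥ = 16+7·λ' ≈ 14.347524 ∉ [-0.8, 0.4) ⇒ out
candidate 2: (m,n)=(1,-17) → π∥ = 1-17·λ ≈ -71.013156, π⊥ = 1-17·λ' ≈ 5.013156 ∉ [-0.8, 0.4) ⇒ out
candidate 3: (m,n)=(3,13) → π∥ = 3+13·λ ≈ 58.068884, π⊥ = 3+13·λ' ≈ -0.068884 ∈ [-0.8, 0.4) ⇒ IN Λ
candidate 4: (m,n)=(4,22) → π∥ = 4+22·λ ≈ 97.193496, π⊥ = 4+22·λ' ≈ -1.193496 ∉ [-0.8, 0.4) ⇒ out
candidate 5: (m,n)=(-24,6) → π∥ = -24+6·λ ≈ 1.416408, π⊥ = -24+6·λ' ≈ -25.416408 ∉ [-0.8, 0.4) ⇒ out
candidate 6: (m,n)=(-1,-9) → π∥ = -1-9·λ ≈ -39.124612, π⊥ = -1-9·λ' ≈ 1.124612 ∉ [-0.8, 0.4) ⇒ out
candidate 7: (m,n)=(-1,1) → π∥ = -1+1·λ ≈ 3.236068, π⊥ = -1+1·λ' ≈ -1.236068 ∉ [-0.8, 0.4) ⇒ out
candidate 8: (m,n)=(1,3) → π∥ = 1+3·λ ≈ 13.708204, π⊥ = 1+3·λ' ≈ 0.291796 ∈ [-0.8, 0.4) ⇒ IN Λ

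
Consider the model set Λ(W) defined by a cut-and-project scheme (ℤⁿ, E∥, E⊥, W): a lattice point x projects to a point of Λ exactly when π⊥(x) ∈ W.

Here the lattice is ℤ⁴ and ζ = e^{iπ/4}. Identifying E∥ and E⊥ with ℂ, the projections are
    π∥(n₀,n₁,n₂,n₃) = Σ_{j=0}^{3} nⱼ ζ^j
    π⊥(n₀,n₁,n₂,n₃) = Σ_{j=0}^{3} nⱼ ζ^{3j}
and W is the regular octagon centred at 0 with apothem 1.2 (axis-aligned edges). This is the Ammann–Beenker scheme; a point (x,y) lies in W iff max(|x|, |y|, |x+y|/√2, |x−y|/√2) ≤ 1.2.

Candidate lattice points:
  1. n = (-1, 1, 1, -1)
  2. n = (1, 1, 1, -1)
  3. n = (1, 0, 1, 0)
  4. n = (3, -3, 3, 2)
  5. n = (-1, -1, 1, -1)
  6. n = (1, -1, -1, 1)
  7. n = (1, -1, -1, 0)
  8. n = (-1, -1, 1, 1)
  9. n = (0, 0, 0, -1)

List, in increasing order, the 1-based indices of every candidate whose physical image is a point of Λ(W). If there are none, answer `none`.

2, 8, 9

With ζ = e^{iπ/4} the internal vectors are ζ^0,ζ^3,ζ^6,ζ^9.
#1 (-1, 1, 1, -1): internal (-2.414214, -1.000000); octagon support 2.414214 vs apothem 1.2 → ∉ W
#2 (1, 1, 1, -1): internal (-0.414214, -1.000000); octagon support 1.000000 vs apothem 1.2 → ∈ W
#3 (1, 0, 1, 0): internal (1.000000, -1.000000); octagon support 1.414214 vs apothem 1.2 → ∉ W
#4 (3, -3, 3, 2): internal (6.535534, -3.707107); octagon support 7.242641 vs apothem 1.2 → ∉ W
#5 (-1, -1, 1, -1): internal (-1.000000, -2.414214); octagon support 2.414214 vs apothem 1.2 → ∉ W
#6 (1, -1, -1, 1): internal (2.414214, 1.000000); octagon support 2.414214 vs apothem 1.2 → ∉ W
#7 (1, -1, -1, 0): internal (1.707107, 0.292893); octagon support 1.707107 vs apothem 1.2 → ∉ W
#8 (-1, -1, 1, 1): internal (0.414214, -1.000000); octagon support 1.000000 vs apothem 1.2 → ∈ W
#9 (0, 0, 0, -1): internal (-0.707107, -0.707107); octagon support 1.000000 vs apothem 1.2 → ∈ W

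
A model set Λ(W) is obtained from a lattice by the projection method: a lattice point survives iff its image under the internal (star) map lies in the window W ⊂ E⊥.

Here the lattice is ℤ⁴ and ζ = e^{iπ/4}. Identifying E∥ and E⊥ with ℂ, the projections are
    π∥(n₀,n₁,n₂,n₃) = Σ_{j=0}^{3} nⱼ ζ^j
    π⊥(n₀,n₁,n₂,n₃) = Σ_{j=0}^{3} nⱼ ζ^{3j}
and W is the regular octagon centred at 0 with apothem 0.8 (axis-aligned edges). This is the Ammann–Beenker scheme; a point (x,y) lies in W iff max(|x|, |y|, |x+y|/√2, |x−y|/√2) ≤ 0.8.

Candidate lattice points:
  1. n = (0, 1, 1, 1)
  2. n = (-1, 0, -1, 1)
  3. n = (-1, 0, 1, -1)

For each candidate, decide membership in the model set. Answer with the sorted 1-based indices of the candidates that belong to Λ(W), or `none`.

1

π⊥(n) = n₀ + n₁ζ³ + n₂ζ⁶ + n₃ζ⁹ where ζ = e^{iπ/4}.
candidate 1: n = (0, 1, 1, 1) → π⊥ ≈ (+0.0000, +0.4142); max(|x|,|y|,|x±y|/√2) = 0.4142 ≤ 0.8 ⇒ ∈ W
candidate 2: n = (-1, 0, -1, 1) → π⊥ ≈ (-0.2929, +1.7071); max(|x|,|y|,|x±y|/√2) = 1.7071 > 0.8 ⇒ ∉ W
candidate 3: n = (-1, 0, 1, -1) → π⊥ ≈ (-1.7071, -1.7071); max(|x|,|y|,|x±y|/√2) = 2.4142 > 0.8 ⇒ ∉ W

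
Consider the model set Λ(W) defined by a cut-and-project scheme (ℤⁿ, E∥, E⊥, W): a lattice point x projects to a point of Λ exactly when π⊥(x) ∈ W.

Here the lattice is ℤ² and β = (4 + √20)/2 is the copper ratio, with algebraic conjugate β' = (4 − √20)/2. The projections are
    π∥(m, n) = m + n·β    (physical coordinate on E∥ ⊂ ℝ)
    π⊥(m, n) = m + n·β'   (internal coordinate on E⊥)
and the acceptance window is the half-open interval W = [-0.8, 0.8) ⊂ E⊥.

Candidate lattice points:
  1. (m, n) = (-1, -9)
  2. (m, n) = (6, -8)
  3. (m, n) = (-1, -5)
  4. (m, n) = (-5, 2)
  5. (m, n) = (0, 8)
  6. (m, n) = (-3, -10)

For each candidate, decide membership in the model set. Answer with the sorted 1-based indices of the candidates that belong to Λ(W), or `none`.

Numerically β ≈ 4.236068 and β' = −1/β ≈ -0.236068.
candidate 1: (m,n)=(-1,-9) → π∥ = -1-9·β ≈ -39.124612, π⊥ = -1-9·β' ≈ 1.124612 ∉ [-0.8, 0.8) ⇒ out
candidate 2: (m,n)=(6,-8) → π∥ = 6-8·β ≈ -27.888544, π⊥ = 6-8·β' ≈ 7.888544 ∉ [-0.8, 0.8) ⇒ out
candidate 3: (m,n)=(-1,-5) → π∥ = -1-5·β ≈ -22.180340, π⊥ = -1-5·β' ≈ 0.180340 ∈ [-0.8, 0.8) ⇒ IN Λ
candidate 4: (m,n)=(-5,2) → π∥ = -5+2·β ≈ 3.472136, π⊥ = -5+2·β' ≈ -5.472136 ∉ [-0.8, 0.8) ⇒ out
candidate 5: (m,n)=(0,8) → π∥ = 0+8·β ≈ 33.888544, π⊥ = 0+8·β' ≈ -1.888544 ∉ [-0.8, 0.8) ⇒ out
candidate 6: (m,n)=(-3,-10) → π∥ = -3-10·β ≈ -45.360680, π⊥ = -3-10·β' ≈ -0.639320 ∈ [-0.8, 0.8) ⇒ IN Λ

3, 6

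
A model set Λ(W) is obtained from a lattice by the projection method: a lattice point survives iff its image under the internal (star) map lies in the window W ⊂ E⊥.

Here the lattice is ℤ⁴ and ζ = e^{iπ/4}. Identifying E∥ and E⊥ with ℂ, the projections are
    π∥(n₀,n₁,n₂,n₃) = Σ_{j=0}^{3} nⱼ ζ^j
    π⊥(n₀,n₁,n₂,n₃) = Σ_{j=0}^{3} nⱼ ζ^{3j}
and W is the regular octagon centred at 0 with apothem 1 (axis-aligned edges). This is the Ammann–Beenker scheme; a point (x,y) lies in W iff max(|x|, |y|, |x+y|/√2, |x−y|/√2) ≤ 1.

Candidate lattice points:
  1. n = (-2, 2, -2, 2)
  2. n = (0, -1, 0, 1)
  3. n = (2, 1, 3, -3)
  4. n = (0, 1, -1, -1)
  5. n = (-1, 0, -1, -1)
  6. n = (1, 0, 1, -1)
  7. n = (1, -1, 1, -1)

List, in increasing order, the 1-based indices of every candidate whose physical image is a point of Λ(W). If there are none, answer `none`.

π⊥(n) = n₀ + n₁ζ³ + n₂ζ⁶ + n₃ζ⁹ where ζ = e^{iπ/4}.
candidate 1: n = (-2, 2, -2, 2) → π⊥ ≈ (-2.000000, +4.828427); max(|x|,|y|,|x±y|/√2) = 4.828427 > 1 ⇒ ∉ W
candidate 2: n = (0, -1, 0, 1) → π⊥ ≈ (+1.414214, +0.000000); max(|x|,|y|,|x±y|/√2) = 1.414214 > 1 ⇒ ∉ W
candidate 3: n = (2, 1, 3, -3) → π⊥ ≈ (-0.828427, -4.414214); max(|x|,|y|,|x±y|/√2) = 4.414214 > 1 ⇒ ∉ W
candidate 4: n = (0, 1, -1, -1) → π⊥ ≈ (-1.414214, +1.000000); max(|x|,|y|,|x±y|/√2) = 1.707107 > 1 ⇒ ∉ W
candidate 5: n = (-1, 0, -1, -1) → π⊥ ≈ (-1.707107, +0.292893); max(|x|,|y|,|x±y|/√2) = 1.707107 > 1 ⇒ ∉ W
candidate 6: n = (1, 0, 1, -1) → π⊥ ≈ (+0.292893, -1.707107); max(|x|,|y|,|x±y|/√2) = 1.707107 > 1 ⇒ ∉ W
candidate 7: n = (1, -1, 1, -1) → π⊥ ≈ (+1.000000, -2.414214); max(|x|,|y|,|x±y|/√2) = 2.414214 > 1 ⇒ ∉ W

none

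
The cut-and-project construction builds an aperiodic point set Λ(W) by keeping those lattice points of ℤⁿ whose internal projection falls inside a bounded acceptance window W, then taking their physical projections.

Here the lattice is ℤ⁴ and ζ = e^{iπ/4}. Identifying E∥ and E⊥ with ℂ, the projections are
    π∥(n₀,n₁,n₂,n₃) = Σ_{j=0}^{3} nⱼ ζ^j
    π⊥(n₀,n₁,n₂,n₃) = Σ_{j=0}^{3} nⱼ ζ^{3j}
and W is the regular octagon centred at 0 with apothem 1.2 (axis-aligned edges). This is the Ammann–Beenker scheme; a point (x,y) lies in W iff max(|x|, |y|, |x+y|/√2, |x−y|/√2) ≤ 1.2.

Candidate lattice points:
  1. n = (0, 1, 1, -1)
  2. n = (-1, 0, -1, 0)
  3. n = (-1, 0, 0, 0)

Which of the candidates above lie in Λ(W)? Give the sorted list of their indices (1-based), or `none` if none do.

π⊥(n) = n₀ + n₁ζ³ + n₂ζ⁶ + n₃ζ⁹ where ζ = e^{iπ/4}.
#1 (0, 1, 1, -1): internal (-1.41421, -1.00000); octagon support 1.70711 vs apothem 1.2 → ∉ W
#2 (-1, 0, -1, 0): internal (-1.00000, 1.00000); octagon support 1.41421 vs apothem 1.2 → ∉ W
#3 (-1, 0, 0, 0): internal (-1.00000, 0.00000); octagon support 1.00000 vs apothem 1.2 → ∈ W

3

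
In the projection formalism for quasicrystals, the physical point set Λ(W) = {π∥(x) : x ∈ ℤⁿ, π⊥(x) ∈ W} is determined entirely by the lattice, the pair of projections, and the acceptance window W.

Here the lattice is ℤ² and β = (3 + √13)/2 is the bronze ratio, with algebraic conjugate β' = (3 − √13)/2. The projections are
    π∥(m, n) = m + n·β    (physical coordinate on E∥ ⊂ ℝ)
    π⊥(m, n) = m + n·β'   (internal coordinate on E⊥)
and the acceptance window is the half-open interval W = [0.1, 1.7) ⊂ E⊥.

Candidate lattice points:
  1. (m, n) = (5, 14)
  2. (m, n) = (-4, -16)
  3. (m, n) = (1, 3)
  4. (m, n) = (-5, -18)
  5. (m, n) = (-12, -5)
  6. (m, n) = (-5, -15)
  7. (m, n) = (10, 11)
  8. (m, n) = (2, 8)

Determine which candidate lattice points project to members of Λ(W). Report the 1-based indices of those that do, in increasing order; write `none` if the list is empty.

Compute β' = (3−√13)/2 = -0.3028, so π⊥(m,n) = m -0.3028·n.
[1] lift (5,14): star map gives 0.7611; window check 0.1 ≤ 0.7611 < 1.7 is true → IN Λ
[2] lift (-4,-16): star map gives 0.8444; window check 0.1 ≤ 0.8444 < 1.7 is true → IN Λ
[3] lift (1,3): star map gives 0.0917; window check 0.1 ≤ 0.0917 < 1.7 is false → out
[4] lift (-5,-18): star map gives 0.4500; window check 0.1 ≤ 0.4500 < 1.7 is true → IN Λ
[5] lift (-12,-5): star map gives -10.4861; window check 0.1 ≤ -10.4861 < 1.7 is false → out
[6] lift (-5,-15): star map gives -0.4584; window check 0.1 ≤ -0.4584 < 1.7 is false → out
[7] lift (10,11): star map gives 6.6695; window check 0.1 ≤ 6.6695 < 1.7 is false → out
[8] lift (2,8): star map gives -0.4222; window check 0.1 ≤ -0.4222 < 1.7 is false → out

1, 2, 4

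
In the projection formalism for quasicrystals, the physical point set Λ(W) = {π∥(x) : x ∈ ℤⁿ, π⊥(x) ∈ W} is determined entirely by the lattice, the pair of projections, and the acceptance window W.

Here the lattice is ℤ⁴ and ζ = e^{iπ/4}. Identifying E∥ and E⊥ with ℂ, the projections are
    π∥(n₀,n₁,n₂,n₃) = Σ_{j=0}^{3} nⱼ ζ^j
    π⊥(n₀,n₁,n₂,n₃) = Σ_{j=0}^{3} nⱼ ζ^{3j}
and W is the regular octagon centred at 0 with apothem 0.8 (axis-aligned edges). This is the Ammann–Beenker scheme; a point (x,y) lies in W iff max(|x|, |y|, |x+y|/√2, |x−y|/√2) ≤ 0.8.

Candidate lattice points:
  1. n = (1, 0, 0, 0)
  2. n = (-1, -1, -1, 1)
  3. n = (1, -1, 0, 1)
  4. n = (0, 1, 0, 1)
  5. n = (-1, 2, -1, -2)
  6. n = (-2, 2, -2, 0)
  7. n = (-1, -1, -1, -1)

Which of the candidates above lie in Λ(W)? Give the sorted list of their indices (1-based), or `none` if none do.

none

π⊥(n) = n₀ + n₁ζ³ + n₂ζ⁶ + n₃ζ⁹ where ζ = e^{iπ/4}.
candidate 1: n = (1, 0, 0, 0) → π⊥ ≈ (+1.00000, +0.00000); max(|x|,|y|,|x±y|/√2) = 1.00000 > 0.8 ⇒ ∉ W
candidate 2: n = (-1, -1, -1, 1) → π⊥ ≈ (+0.41421, +1.00000); max(|x|,|y|,|x±y|/√2) = 1.00000 > 0.8 ⇒ ∉ W
candidate 3: n = (1, -1, 0, 1) → π⊥ ≈ (+2.41421, +0.00000); max(|x|,|y|,|x±y|/√2) = 2.41421 > 0.8 ⇒ ∉ W
candidate 4: n = (0, 1, 0, 1) → π⊥ ≈ (+0.00000, +1.41421); max(|x|,|y|,|x±y|/√2) = 1.41421 > 0.8 ⇒ ∉ W
candidate 5: n = (-1, 2, -1, -2) → π⊥ ≈ (-3.82843, +1.00000); max(|x|,|y|,|x±y|/√2) = 3.82843 > 0.8 ⇒ ∉ W
candidate 6: n = (-2, 2, -2, 0) → π⊥ ≈ (-3.41421, +3.41421); max(|x|,|y|,|x±y|/√2) = 4.82843 > 0.8 ⇒ ∉ W
candidate 7: n = (-1, -1, -1, -1) → π⊥ ≈ (-1.00000, -0.41421); max(|x|,|y|,|x±y|/√2) = 1.00000 > 0.8 ⇒ ∉ W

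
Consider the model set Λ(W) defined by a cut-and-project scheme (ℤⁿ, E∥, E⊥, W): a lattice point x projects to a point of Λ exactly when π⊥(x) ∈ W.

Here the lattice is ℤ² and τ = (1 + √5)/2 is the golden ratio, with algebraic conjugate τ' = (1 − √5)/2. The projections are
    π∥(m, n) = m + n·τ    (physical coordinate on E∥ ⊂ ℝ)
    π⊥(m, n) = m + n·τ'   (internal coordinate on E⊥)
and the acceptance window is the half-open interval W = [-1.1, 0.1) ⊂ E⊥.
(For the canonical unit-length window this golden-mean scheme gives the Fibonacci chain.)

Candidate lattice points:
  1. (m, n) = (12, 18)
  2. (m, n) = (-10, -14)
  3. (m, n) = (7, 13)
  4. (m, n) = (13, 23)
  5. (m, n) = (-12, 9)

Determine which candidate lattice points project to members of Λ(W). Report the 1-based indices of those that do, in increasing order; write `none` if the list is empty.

3

Compute τ' = (1−√5)/2 = -0.618034, so π⊥(m,n) = m -0.618034·n.
[1] lift (12,18): star map gives 0.875388; window check -1.1 ≤ 0.875388 < 0.1 is false → out
[2] lift (-10,-14): star map gives -1.347524; window check -1.1 ≤ -1.347524 < 0.1 is false → out
[3] lift (7,13): star map gives -1.034442; window check -1.1 ≤ -1.034442 < 0.1 is true → IN Λ
[4] lift (13,23): star map gives -1.214782; window check -1.1 ≤ -1.214782 < 0.1 is false → out
[5] lift (-12,9): star map gives -17.562306; window check -1.1 ≤ -17.562306 < 0.1 is false → out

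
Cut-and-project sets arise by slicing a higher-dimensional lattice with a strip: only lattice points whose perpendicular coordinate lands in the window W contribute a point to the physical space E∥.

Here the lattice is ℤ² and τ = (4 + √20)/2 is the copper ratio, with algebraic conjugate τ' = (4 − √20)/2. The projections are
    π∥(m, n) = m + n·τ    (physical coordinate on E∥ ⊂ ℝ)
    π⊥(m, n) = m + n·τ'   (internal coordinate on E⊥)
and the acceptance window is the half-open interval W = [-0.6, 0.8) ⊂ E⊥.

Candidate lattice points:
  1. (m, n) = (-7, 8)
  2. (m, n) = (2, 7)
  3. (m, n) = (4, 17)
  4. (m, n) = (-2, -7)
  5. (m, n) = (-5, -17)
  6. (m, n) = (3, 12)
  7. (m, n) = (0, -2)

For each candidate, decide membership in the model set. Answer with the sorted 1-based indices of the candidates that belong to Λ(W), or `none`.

τ' = (4−√20)/2 ≈ -0.2361.
#1 (-7,8): internal coord -7 + (8)·τ' = -8.8885; -8.8885 ∉ [-0.6, 0.8) → out
#2 (2,7): internal coord 2 + (7)·τ' = +0.3475; +0.3475 ∈ [-0.6, 0.8) → IN Λ
#3 (4,17): internal coord 4 + (17)·τ' = -0.0132; -0.0132 ∈ [-0.6, 0.8) → IN Λ
#4 (-2,-7): internal coord -2 + (-7)·τ' = -0.3475; -0.3475 ∈ [-0.6, 0.8) → IN Λ
#5 (-5,-17): internal coord -5 + (-17)·τ' = -0.9868; -0.9868 ∉ [-0.6, 0.8) → out
#6 (3,12): internal coord 3 + (12)·τ' = +0.1672; +0.1672 ∈ [-0.6, 0.8) → IN Λ
#7 (0,-2): internal coord 0 + (-2)·τ' = +0.4721; +0.4721 ∈ [-0.6, 0.8) → IN Λ

2, 3, 4, 6, 7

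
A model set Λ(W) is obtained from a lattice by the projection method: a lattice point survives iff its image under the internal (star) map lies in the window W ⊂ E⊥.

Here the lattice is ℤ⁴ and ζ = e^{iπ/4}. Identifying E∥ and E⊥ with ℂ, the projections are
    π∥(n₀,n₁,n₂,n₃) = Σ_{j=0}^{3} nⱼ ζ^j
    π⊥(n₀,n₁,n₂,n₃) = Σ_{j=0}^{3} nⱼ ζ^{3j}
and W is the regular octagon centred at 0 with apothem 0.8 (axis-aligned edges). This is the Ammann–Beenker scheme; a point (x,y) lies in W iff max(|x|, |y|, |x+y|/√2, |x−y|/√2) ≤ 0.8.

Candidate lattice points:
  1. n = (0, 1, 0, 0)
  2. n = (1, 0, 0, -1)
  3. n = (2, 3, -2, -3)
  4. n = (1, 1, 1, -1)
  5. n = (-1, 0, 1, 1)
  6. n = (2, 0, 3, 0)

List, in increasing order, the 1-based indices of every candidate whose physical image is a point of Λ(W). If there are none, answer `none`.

2, 5

π⊥(n) = n₀ + n₁ζ³ + n₂ζ⁶ + n₃ζ⁹ where ζ = e^{iπ/4}.
candidate 1: n = (0, 1, 0, 0) → π⊥ ≈ (-0.7071, +0.7071); max(|x|,|y|,|x±y|/√2) = 1.0000 > 0.8 ⇒ ∉ W
candidate 2: n = (1, 0, 0, -1) → π⊥ ≈ (+0.2929, -0.7071); max(|x|,|y|,|x±y|/√2) = 0.7071 ≤ 0.8 ⇒ ∈ W
candidate 3: n = (2, 3, -2, -3) → π⊥ ≈ (-2.2426, +2.0000); max(|x|,|y|,|x±y|/√2) = 3.0000 > 0.8 ⇒ ∉ W
candidate 4: n = (1, 1, 1, -1) → π⊥ ≈ (-0.4142, -1.0000); max(|x|,|y|,|x±y|/√2) = 1.0000 > 0.8 ⇒ ∉ W
candidate 5: n = (-1, 0, 1, 1) → π⊥ ≈ (-0.2929, -0.2929); max(|x|,|y|,|x±y|/√2) = 0.4142 ≤ 0.8 ⇒ ∈ W
candidate 6: n = (2, 0, 3, 0) → π⊥ ≈ (+2.0000, -3.0000); max(|x|,|y|,|x±y|/√2) = 3.5355 > 0.8 ⇒ ∉ W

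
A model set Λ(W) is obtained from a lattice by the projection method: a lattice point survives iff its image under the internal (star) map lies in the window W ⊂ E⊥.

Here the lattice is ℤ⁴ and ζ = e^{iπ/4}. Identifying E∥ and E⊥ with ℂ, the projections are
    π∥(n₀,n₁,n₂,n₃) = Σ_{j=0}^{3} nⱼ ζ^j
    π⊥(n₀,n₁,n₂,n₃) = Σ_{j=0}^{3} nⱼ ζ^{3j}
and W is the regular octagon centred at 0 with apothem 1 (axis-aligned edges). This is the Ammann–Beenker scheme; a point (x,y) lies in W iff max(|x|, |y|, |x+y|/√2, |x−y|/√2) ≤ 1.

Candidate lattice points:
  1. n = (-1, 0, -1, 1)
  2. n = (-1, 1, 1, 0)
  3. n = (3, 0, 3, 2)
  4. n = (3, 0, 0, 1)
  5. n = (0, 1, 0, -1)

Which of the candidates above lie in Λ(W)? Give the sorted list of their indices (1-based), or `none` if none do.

Internal map: ζ^{3j} for j=0..3 gives (1,0), (−√2/2,√2/2), (0,−1), (√2/2,√2/2).
#1 (-1, 0, -1, 1): internal (-0.29289, 1.70711); octagon support 1.70711 vs apothem 1 → ∉ W
#2 (-1, 1, 1, 0): internal (-1.70711, -0.29289); octagon support 1.70711 vs apothem 1 → ∉ W
#3 (3, 0, 3, 2): internal (4.41421, -1.58579); octagon support 4.41421 vs apothem 1 → ∉ W
#4 (3, 0, 0, 1): internal (3.70711, 0.70711); octagon support 3.70711 vs apothem 1 → ∉ W
#5 (0, 1, 0, -1): internal (-1.41421, 0.00000); octagon support 1.41421 vs apothem 1 → ∉ W

none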